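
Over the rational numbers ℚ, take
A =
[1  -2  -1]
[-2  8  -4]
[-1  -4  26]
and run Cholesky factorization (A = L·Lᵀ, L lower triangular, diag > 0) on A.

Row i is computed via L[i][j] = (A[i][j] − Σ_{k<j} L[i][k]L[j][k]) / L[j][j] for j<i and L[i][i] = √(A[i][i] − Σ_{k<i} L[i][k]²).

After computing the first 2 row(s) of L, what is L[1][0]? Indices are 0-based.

L[1][0] = -2

Step 1: L[0][0] = √(1) = 1.
  L[1][0] = (-2) / L[0][0] = -2.
Step 2: L[1][1] = √(4) = 2.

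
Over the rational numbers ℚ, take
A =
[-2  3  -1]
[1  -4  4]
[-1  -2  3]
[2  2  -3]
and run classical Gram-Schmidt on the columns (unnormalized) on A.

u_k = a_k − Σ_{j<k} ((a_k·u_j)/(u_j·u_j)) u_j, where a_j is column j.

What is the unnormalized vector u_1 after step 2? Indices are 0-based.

u_1 = (11/5, -18/5, -12/5, 14/5)

Step 1: u_0 = a_0 = (-2, 1, -1, 2).
Step 2: u_1 = a_1 − (-2/5)·u_0 = (11/5, -18/5, -12/5, 14/5).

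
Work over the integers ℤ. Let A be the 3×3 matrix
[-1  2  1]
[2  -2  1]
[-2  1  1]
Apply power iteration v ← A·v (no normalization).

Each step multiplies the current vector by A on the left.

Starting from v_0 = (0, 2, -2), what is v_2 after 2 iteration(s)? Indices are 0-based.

v_2 = (-14, 16, -10)

v_0 = (0, 2, -2).
v_1 = A·v_0 = (2, -6, 0).
v_2 = A·v_1 = (-14, 16, -10).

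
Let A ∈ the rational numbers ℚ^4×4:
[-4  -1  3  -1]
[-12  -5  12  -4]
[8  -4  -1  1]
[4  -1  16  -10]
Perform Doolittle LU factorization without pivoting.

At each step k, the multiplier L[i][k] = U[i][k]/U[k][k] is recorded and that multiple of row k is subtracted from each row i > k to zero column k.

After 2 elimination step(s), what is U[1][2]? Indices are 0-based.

U[1][2] = 3

k=0: U[0][0]=-4
  eliminate (1,0): mult=3, new row 1: (0, -2, 3, -1); set L[1][0]=3
  eliminate (2,0): mult=-2, new row 2: (0, -6, 5, -1); set L[2][0]=-2
  eliminate (3,0): mult=-1, new row 3: (0, -2, 19, -11); set L[3][0]=-1
k=1: U[1][1]=-2
  eliminate (2,1): mult=3, new row 2: (0, 0, -4, 2); set L[2][1]=3
  eliminate (3,1): mult=1, new row 3: (0, 0, 16, -10); set L[3][1]=1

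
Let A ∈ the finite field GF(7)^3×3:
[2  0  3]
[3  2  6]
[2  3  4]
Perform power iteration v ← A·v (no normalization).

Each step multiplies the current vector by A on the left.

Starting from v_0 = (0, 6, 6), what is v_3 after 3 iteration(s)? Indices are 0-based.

v_3 = (3, 4, 3)

v_0 = (0, 6, 6).
v_1 = A·v_0 = (4, 6, 0).
v_2 = A·v_1 = (1, 3, 5).
v_3 = A·v_2 = (3, 4, 3).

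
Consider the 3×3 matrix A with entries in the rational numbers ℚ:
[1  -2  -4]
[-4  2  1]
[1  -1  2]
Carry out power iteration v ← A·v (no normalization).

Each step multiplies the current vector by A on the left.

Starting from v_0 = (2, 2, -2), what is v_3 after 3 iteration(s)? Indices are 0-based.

v_0 = (2, 2, -2).
v_1 = A·v_0 = (6, -6, -4).
v_2 = A·v_1 = (34, -40, 4).
v_3 = A·v_2 = (98, -212, 82).

v_3 = (98, -212, 82)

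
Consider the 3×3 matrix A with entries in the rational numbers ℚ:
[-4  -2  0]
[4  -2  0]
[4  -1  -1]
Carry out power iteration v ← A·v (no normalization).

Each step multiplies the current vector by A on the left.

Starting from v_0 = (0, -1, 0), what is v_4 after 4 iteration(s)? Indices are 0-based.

v_0 = (0, -1, 0).
v_1 = A·v_0 = (2, 2, 1).
v_2 = A·v_1 = (-12, 4, 5).
v_3 = A·v_2 = (40, -56, -57).
v_4 = A·v_3 = (-48, 272, 273).

v_4 = (-48, 272, 273)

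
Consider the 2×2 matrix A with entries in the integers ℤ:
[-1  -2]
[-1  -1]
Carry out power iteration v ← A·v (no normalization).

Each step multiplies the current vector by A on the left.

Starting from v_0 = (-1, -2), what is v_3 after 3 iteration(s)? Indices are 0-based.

v_0 = (-1, -2).
v_1 = A·v_0 = (5, 3).
v_2 = A·v_1 = (-11, -8).
v_3 = A·v_2 = (27, 19).

v_3 = (27, 19)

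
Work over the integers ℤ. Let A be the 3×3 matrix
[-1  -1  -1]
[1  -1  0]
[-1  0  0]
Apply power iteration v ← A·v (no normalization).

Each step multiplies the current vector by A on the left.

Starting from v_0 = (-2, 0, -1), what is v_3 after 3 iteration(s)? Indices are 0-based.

v_3 = (1, -8, 3)

v_0 = (-2, 0, -1).
v_1 = A·v_0 = (3, -2, 2).
v_2 = A·v_1 = (-3, 5, -3).
v_3 = A·v_2 = (1, -8, 3).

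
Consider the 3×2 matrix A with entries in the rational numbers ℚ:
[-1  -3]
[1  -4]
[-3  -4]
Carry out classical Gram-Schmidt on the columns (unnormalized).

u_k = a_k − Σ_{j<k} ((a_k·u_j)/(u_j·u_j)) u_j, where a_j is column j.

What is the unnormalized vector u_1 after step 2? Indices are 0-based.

u_1 = (-2, -5, -1)

Step 1: u_0 = a_0 = (-1, 1, -3).
Step 2: u_1 = a_1 − (1)·u_0 = (-2, -5, -1).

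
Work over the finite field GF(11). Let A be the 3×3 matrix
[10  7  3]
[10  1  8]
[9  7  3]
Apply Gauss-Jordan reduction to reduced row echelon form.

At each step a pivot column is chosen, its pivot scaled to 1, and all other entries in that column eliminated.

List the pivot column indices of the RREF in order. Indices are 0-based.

pivot columns: 0, 1, 2

[1] R0 /= 10  ⇒  (1, 4, 8)
     R1 -= 10·R0  ⇒  (0, 5, 5)
     R2 -= 9·R0  ⇒  (0, 4, 8)
[2] R1 /= 5  ⇒  (0, 1, 1)
     R0 -= 4·R1  ⇒  (1, 0, 4)
     R2 -= 4·R1  ⇒  (0, 0, 4)
[3] R2 /= 4  ⇒  (0, 0, 1)
     R0 -= 4·R2  ⇒  (1, 0, 0)
     R1 -= 1·R2  ⇒  (0, 1, 0)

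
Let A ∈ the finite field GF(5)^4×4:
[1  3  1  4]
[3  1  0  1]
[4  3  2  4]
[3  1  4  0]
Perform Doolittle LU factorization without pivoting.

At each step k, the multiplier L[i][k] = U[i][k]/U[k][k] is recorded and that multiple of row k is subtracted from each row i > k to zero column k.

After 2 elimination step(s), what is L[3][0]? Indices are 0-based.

L[3][0] = 3

k=0: U[0][0]=1
  eliminate (1,0): mult=3, new row 1: (0, 2, 2, 4); set L[1][0]=3
  eliminate (2,0): mult=4, new row 2: (0, 1, 3, 3); set L[2][0]=4
  eliminate (3,0): mult=3, new row 3: (0, 2, 1, 3); set L[3][0]=3
k=1: U[1][1]=2
  eliminate (2,1): mult=3, new row 2: (0, 0, 2, 1); set L[2][1]=3
  eliminate (3,1): mult=1, new row 3: (0, 0, 4, 4); set L[3][1]=1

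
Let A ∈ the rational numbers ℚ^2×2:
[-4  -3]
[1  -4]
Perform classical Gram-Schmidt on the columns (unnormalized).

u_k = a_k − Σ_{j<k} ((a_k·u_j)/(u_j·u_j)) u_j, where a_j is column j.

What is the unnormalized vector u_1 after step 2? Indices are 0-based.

u_1 = (-19/17, -76/17)

Step 1: u_0 = a_0 = (-4, 1).
Step 2: u_1 = a_1 − (8/17)·u_0 = (-19/17, -76/17).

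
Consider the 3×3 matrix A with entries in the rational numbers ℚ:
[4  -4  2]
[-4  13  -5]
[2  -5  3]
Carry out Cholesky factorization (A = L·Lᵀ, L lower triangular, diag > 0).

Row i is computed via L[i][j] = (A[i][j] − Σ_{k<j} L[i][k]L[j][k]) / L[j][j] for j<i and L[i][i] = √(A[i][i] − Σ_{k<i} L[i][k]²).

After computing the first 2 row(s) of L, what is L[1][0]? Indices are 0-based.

Step 1: L[0][0] = √(4) = 2.
  L[1][0] = (-4) / L[0][0] = -2.
Step 2: L[1][1] = √(9) = 3.

L[1][0] = -2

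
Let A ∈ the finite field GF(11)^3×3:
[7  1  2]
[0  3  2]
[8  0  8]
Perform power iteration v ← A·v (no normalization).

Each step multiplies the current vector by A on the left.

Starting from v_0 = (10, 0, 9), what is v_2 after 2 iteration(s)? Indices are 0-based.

v_0 = (10, 0, 9).
v_1 = A·v_0 = (0, 7, 9).
v_2 = A·v_1 = (3, 6, 6).

v_2 = (3, 6, 6)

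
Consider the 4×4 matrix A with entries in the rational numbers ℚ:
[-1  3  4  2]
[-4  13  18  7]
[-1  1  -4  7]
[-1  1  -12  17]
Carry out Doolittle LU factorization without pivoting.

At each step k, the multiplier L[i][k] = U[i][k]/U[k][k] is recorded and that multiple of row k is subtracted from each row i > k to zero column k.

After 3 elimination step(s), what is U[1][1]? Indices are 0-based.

[col 0] pivot -1
  R1 -= 4*R0 → (0, 1, 2, -1)  (L[1][0] := 4)
  R2 -= 1*R0 → (0, -2, -8, 5)  (L[2][0] := 1)
  R3 -= 1*R0 → (0, -2, -16, 15)  (L[3][0] := 1)
[col 1] pivot 1
  R2 -= -2*R1 → (0, 0, -4, 3)  (L[2][1] := -2)
  R3 -= -2*R1 → (0, 0, -12, 13)  (L[3][1] := -2)
[col 2] pivot -4
  R3 -= 3*R2 → (0, 0, 0, 4)  (L[3][2] := 3)

U[1][1] = 1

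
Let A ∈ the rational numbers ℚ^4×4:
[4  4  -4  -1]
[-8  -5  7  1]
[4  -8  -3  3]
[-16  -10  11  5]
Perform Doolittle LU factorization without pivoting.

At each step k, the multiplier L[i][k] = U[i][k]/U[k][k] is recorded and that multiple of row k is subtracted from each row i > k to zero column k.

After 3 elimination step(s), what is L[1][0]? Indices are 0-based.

Step 1: pivot at (0,0) is 4.
  row1 ← row1 − (-2)·row0  ⇒  L[1][0]=-2, U row1=(0, 3, -1, -1)
  row2 ← row2 − (1)·row0  ⇒  L[2][0]=1, U row2=(0, -12, 1, 4)
  row3 ← row3 − (-4)·row0  ⇒  L[3][0]=-4, U row3=(0, 6, -5, 1)
Step 2: pivot at (1,1) is 3.
  row2 ← row2 − (-4)·row1  ⇒  L[2][1]=-4, U row2=(0, 0, -3, 0)
  row3 ← row3 − (2)·row1  ⇒  L[3][1]=2, U row3=(0, 0, -3, 3)
Step 3: pivot at (2,2) is -3.
  row3 ← row3 − (1)·row2  ⇒  L[3][2]=1, U row3=(0, 0, 0, 3)

L[1][0] = -2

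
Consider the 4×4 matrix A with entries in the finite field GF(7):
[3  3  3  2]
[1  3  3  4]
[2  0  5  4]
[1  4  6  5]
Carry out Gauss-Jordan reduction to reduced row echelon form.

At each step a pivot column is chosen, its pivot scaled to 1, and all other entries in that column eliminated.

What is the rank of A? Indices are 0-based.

step 1: normalize row 0 (÷3) = (1, 1, 1, 3)
  row 1: subtract 1×row0 = (0, 2, 2, 1)
  row 2: subtract 2×row0 = (0, 5, 3, 5)
  row 3: subtract 1×row0 = (0, 3, 5, 2)
step 2: normalize row 1 (÷2) = (0, 1, 1, 4)
  row 0: subtract 1×row1 = (1, 0, 0, 6)
  row 2: subtract 5×row1 = (0, 0, 5, 6)
  row 3: subtract 3×row1 = (0, 0, 2, 4)
step 3: normalize row 2 (÷5) = (0, 0, 1, 4)
  row 1: subtract 1×row2 = (0, 1, 0, 0)
  row 3: subtract 2×row2 = (0, 0, 0, 3)
step 4: normalize row 3 (÷3) = (0, 0, 0, 1)
  row 0: subtract 6×row3 = (1, 0, 0, 0)
  row 2: subtract 4×row3 = (0, 0, 1, 0)

rank = 4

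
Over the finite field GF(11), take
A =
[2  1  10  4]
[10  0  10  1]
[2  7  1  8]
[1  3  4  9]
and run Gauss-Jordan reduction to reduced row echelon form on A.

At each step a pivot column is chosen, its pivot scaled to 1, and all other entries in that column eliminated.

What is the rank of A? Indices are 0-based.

pivot(0,0)=2: scale R0 → (1, 6, 5, 2)
  clear (1,0): R1 −= (10)R0 → (0, 6, 4, 3)
  clear (2,0): R2 −= (2)R0 → (0, 6, 2, 4)
  clear (3,0): R3 −= (1)R0 → (0, 8, 10, 7)
pivot(1,1)=6: scale R1 → (0, 1, 8, 6)
  clear (0,1): R0 −= (6)R1 → (1, 0, 1, 10)
  clear (2,1): R2 −= (6)R1 → (0, 0, 9, 1)
  clear (3,1): R3 −= (8)R1 → (0, 0, 1, 3)
pivot(2,2)=9: scale R2 → (0, 0, 1, 5)
  clear (0,2): R0 −= (1)R2 → (1, 0, 0, 5)
  clear (1,2): R1 −= (8)R2 → (0, 1, 0, 10)
  clear (3,2): R3 −= (1)R2 → (0, 0, 0, 9)
pivot(3,3)=9: scale R3 → (0, 0, 0, 1)
  clear (0,3): R0 −= (5)R3 → (1, 0, 0, 0)
  clear (1,3): R1 −= (10)R3 → (0, 1, 0, 0)
  clear (2,3): R2 −= (5)R3 → (0, 0, 1, 0)

rank = 4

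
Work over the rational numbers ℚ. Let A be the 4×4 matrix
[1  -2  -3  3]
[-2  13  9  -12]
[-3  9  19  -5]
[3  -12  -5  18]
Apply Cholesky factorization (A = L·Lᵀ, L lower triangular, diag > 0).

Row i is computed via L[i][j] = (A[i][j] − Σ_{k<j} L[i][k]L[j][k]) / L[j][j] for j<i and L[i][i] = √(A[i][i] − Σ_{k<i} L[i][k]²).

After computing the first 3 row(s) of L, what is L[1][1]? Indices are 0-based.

L[1][1] = 3

Step 1: L[0][0] = √(1) = 1.
  L[1][0] = (-2) / L[0][0] = -2.
Step 2: L[1][1] = √(9) = 3.
  L[2][0] = (-3) / L[0][0] = -3.
  L[2][1] = (3) / L[1][1] = 1.
Step 3: L[2][2] = √(9) = 3.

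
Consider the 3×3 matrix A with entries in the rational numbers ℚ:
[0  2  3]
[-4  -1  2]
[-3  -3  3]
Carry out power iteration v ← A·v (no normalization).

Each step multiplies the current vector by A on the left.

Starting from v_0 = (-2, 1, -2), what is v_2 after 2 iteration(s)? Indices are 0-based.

v_0 = (-2, 1, -2).
v_1 = A·v_0 = (-4, 3, -3).
v_2 = A·v_1 = (-3, 7, -6).

v_2 = (-3, 7, -6)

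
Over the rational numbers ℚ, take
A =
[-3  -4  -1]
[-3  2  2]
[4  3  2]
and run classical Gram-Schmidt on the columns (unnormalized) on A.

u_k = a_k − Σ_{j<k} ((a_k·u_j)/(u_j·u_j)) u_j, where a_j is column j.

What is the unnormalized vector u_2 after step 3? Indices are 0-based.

Step 1: u_0 = a_0 = (-3, -3, 4).
Step 2: u_1 = a_1 − (9/17)·u_0 = (-41/17, 61/17, 15/17).
Step 3: u_2 = a_2 − (5/34)·u_0 − (193/331)·u_1 = (561/662, 231/662, 297/331).

u_2 = (561/662, 231/662, 297/331)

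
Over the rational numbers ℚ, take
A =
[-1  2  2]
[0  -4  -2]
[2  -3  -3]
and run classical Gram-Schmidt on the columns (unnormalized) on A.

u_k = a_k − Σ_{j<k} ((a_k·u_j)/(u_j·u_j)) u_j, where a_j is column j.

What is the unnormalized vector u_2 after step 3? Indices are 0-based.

u_2 = (16/81, 2/81, 8/81)

Step 1: u_0 = a_0 = (-1, 0, 2).
Step 2: u_1 = a_1 − (-8/5)·u_0 = (2/5, -4, 1/5).
Step 3: u_2 = a_2 − (-8/5)·u_0 − (41/81)·u_1 = (16/81, 2/81, 8/81).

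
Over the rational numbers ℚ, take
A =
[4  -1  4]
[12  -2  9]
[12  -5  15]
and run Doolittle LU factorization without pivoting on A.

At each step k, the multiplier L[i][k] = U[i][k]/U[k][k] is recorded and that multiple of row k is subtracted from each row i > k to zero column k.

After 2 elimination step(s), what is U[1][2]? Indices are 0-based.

k=0: U[0][0]=4
  eliminate (1,0): mult=3, new row 1: (0, 1, -3); set L[1][0]=3
  eliminate (2,0): mult=3, new row 2: (0, -2, 3); set L[2][0]=3
k=1: U[1][1]=1
  eliminate (2,1): mult=-2, new row 2: (0, 0, -3); set L[2][1]=-2

U[1][2] = -3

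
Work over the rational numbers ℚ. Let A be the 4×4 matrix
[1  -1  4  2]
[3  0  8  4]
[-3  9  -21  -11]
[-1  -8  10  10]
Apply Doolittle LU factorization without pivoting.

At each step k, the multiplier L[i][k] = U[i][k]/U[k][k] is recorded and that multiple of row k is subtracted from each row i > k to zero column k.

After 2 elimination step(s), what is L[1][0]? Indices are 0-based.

L[1][0] = 3

k=0: U[0][0]=1
  eliminate (1,0): mult=3, new row 1: (0, 3, -4, -2); set L[1][0]=3
  eliminate (2,0): mult=-3, new row 2: (0, 6, -9, -5); set L[2][0]=-3
  eliminate (3,0): mult=-1, new row 3: (0, -9, 14, 12); set L[3][0]=-1
k=1: U[1][1]=3
  eliminate (2,1): mult=2, new row 2: (0, 0, -1, -1); set L[2][1]=2
  eliminate (3,1): mult=-3, new row 3: (0, 0, 2, 6); set L[3][1]=-3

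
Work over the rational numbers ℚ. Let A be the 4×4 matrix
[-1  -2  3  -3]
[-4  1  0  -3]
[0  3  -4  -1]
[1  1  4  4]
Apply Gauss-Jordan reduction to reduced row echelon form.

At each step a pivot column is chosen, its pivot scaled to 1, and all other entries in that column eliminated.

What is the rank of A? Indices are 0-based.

[1] R0 /= -1  ⇒  (1, 2, -3, 3)
     R1 -= -4·R0  ⇒  (0, 9, -12, 9)
     R3 -= 1·R0  ⇒  (0, -1, 7, 1)
[2] R1 /= 9  ⇒  (0, 1, -4/3, 1)
     R0 -= 2·R1  ⇒  (1, 0, -1/3, 1)
     R2 -= 3·R1  ⇒  (0, 0, 0, -4)
     R3 -= -1·R1  ⇒  (0, 0, 17/3, 2)
[3] R2 <-> R3
[3] R2 /= 17/3  ⇒  (0, 0, 1, 6/17)
     R0 -= -1/3·R2  ⇒  (1, 0, 0, 19/17)
     R1 -= -4/3·R2  ⇒  (0, 1, 0, 25/17)
[4] R3 /= -4  ⇒  (0, 0, 0, 1)
     R0 -= 19/17·R3  ⇒  (1, 0, 0, 0)
     R1 -= 25/17·R3  ⇒  (0, 1, 0, 0)
     R2 -= 6/17·R3  ⇒  (0, 0, 1, 0)

rank = 4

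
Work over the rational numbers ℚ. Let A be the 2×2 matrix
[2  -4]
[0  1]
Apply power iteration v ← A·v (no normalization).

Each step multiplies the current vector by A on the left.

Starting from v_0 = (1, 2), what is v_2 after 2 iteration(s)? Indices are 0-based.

v_2 = (-20, 2)

v_0 = (1, 2).
v_1 = A·v_0 = (-6, 2).
v_2 = A·v_1 = (-20, 2).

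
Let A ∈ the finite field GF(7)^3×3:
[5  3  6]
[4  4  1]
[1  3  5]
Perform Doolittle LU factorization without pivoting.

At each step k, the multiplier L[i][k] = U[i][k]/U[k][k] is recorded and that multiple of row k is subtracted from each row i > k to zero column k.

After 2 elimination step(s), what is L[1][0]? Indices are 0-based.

k=0: U[0][0]=5
  eliminate (1,0): mult=5, new row 1: (0, 3, 6); set L[1][0]=5
  eliminate (2,0): mult=3, new row 2: (0, 1, 1); set L[2][0]=3
k=1: U[1][1]=3
  eliminate (2,1): mult=5, new row 2: (0, 0, 6); set L[2][1]=5

L[1][0] = 5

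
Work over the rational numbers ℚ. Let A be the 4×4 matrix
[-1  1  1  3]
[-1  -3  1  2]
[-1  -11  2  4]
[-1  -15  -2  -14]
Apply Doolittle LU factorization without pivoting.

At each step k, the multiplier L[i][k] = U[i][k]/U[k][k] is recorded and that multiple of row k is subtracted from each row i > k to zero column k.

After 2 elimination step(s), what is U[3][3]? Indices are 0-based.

Step 1: pivot at (0,0) is -1.
  row1 ← row1 − (1)·row0  ⇒  L[1][0]=1, U row1=(0, -4, 0, -1)
  row2 ← row2 − (1)·row0  ⇒  L[2][0]=1, U row2=(0, -12, 1, 1)
  row3 ← row3 − (1)·row0  ⇒  L[3][0]=1, U row3=(0, -16, -3, -17)
Step 2: pivot at (1,1) is -4.
  row2 ← row2 − (3)·row1  ⇒  L[2][1]=3, U row2=(0, 0, 1, 4)
  row3 ← row3 − (4)·row1  ⇒  L[3][1]=4, U row3=(0, 0, -3, -13)

U[3][3] = -13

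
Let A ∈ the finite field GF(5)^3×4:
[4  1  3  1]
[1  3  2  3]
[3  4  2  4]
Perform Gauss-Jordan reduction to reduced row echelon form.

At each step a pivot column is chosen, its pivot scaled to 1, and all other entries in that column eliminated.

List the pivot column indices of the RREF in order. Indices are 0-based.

pivot columns: 0, 1, 2

pivot(0,0)=4: scale R0 → (1, 4, 2, 4)
  clear (1,0): R1 −= (1)R0 → (0, 4, 0, 4)
  clear (2,0): R2 −= (3)R0 → (0, 2, 1, 2)
pivot(1,1)=4: scale R1 → (0, 1, 0, 1)
  clear (0,1): R0 −= (4)R1 → (1, 0, 2, 0)
  clear (2,1): R2 −= (2)R1 → (0, 0, 1, 0)
pivot(2,2)=1: scale R2 → (0, 0, 1, 0)
  clear (0,2): R0 −= (2)R2 → (1, 0, 0, 0)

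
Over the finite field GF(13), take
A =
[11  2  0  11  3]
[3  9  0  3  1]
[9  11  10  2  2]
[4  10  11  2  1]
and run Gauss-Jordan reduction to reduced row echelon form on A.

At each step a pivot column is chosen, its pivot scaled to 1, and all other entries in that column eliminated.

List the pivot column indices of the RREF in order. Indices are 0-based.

pivot columns: 0, 1, 2, 3

pivot(0,0)=11: scale R0 → (1, 12, 0, 1, 5)
  clear (1,0): R1 −= (3)R0 → (0, 12, 0, 0, 12)
  clear (2,0): R2 −= (9)R0 → (0, 7, 10, 6, 9)
  clear (3,0): R3 −= (4)R0 → (0, 1, 11, 11, 7)
pivot(1,1)=12: scale R1 → (0, 1, 0, 0, 1)
  clear (0,1): R0 −= (12)R1 → (1, 0, 0, 1, 6)
  clear (2,1): R2 −= (7)R1 → (0, 0, 10, 6, 2)
  clear (3,1): R3 −= (1)R1 → (0, 0, 11, 11, 6)
pivot(2,2)=10: scale R2 → (0, 0, 1, 11, 8)
  clear (3,2): R3 −= (11)R2 → (0, 0, 0, 7, 9)
pivot(3,3)=7: scale R3 → (0, 0, 0, 1, 5)
  clear (0,3): R0 −= (1)R3 → (1, 0, 0, 0, 1)
  clear (2,3): R2 −= (11)R3 → (0, 0, 1, 0, 5)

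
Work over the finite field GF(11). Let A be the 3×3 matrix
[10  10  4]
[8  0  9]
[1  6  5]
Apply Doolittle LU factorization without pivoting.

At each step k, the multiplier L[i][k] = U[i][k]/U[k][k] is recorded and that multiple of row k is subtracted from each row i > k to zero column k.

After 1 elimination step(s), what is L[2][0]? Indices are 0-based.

k=0: U[0][0]=10
  eliminate (1,0): mult=3, new row 1: (0, 3, 8); set L[1][0]=3
  eliminate (2,0): mult=10, new row 2: (0, 5, 9); set L[2][0]=10

L[2][0] = 10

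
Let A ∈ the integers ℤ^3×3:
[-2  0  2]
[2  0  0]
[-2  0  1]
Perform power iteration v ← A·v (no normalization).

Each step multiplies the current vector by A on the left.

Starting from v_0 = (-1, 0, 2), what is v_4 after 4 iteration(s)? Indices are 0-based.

v_4 = (16, -16, 16)

v_0 = (-1, 0, 2).
v_1 = A·v_0 = (6, -2, 4).
v_2 = A·v_1 = (-4, 12, -8).
v_3 = A·v_2 = (-8, -8, 0).
v_4 = A·v_3 = (16, -16, 16).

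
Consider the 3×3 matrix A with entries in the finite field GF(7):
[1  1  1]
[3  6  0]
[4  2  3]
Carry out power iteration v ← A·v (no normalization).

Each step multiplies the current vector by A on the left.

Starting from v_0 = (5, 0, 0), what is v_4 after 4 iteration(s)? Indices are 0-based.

v_0 = (5, 0, 0).
v_1 = A·v_0 = (5, 1, 6).
v_2 = A·v_1 = (5, 0, 5).
v_3 = A·v_2 = (3, 1, 0).
v_4 = A·v_3 = (4, 1, 0).

v_4 = (4, 1, 0)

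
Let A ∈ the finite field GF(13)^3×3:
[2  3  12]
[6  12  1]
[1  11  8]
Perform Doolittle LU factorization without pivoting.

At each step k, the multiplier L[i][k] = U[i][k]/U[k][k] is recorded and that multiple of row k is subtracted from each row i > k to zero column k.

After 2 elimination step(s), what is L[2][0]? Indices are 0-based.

Step 1: pivot at (0,0) is 2.
  row1 ← row1 − (3)·row0  ⇒  L[1][0]=3, U row1=(0, 3, 4)
  row2 ← row2 − (7)·row0  ⇒  L[2][0]=7, U row2=(0, 3, 2)
Step 2: pivot at (1,1) is 3.
  row2 ← row2 − (1)·row1  ⇒  L[2][1]=1, U row2=(0, 0, 11)

L[2][0] = 7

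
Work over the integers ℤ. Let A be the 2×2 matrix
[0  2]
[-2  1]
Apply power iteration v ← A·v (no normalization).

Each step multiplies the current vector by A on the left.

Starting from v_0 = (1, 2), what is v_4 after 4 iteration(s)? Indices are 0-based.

v_0 = (1, 2).
v_1 = A·v_0 = (4, 0).
v_2 = A·v_1 = (0, -8).
v_3 = A·v_2 = (-16, -8).
v_4 = A·v_3 = (-16, 24).

v_4 = (-16, 24)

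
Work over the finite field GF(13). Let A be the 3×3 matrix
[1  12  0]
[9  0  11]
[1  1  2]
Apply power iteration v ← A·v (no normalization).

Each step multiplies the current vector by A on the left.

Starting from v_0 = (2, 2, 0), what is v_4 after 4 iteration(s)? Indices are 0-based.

v_0 = (2, 2, 0).
v_1 = A·v_0 = (0, 5, 4).
v_2 = A·v_1 = (8, 5, 0).
v_3 = A·v_2 = (3, 7, 0).
v_4 = A·v_3 = (9, 1, 10).

v_4 = (9, 1, 10)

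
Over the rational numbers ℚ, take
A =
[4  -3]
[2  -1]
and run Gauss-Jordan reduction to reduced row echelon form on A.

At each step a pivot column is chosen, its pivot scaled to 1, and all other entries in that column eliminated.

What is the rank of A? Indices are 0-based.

step 1: normalize row 0 (÷4) = (1, -3/4)
  row 1: subtract 2×row0 = (0, 1/2)
step 2: normalize row 1 (÷1/2) = (0, 1)
  row 0: subtract -3/4×row1 = (1, 0)

rank = 2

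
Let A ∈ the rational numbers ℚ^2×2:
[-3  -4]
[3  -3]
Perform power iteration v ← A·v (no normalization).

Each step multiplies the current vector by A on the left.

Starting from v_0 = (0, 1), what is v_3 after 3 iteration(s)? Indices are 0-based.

v_3 = (-60, 81)

v_0 = (0, 1).
v_1 = A·v_0 = (-4, -3).
v_2 = A·v_1 = (24, -3).
v_3 = A·v_2 = (-60, 81).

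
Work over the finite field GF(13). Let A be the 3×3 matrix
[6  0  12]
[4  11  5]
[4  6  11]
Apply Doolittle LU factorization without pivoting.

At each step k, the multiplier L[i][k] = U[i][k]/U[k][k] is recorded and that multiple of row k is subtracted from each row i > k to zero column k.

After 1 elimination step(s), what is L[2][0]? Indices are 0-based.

L[2][0] = 5

[col 0] pivot 6
  R1 -= 5*R0 → (0, 11, 10)  (L[1][0] := 5)
  R2 -= 5*R0 → (0, 6, 3)  (L[2][0] := 5)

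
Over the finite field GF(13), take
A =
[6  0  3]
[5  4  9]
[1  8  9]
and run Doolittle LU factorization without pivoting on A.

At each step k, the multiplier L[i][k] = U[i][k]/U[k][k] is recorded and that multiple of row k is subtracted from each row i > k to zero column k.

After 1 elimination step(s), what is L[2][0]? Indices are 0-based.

k=0: U[0][0]=6
  eliminate (1,0): mult=3, new row 1: (0, 4, 0); set L[1][0]=3
  eliminate (2,0): mult=11, new row 2: (0, 8, 2); set L[2][0]=11

L[2][0] = 11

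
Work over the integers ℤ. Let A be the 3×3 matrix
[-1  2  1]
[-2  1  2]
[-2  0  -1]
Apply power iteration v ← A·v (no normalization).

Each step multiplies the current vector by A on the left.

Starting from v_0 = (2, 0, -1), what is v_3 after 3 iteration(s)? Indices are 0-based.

v_0 = (2, 0, -1).
v_1 = A·v_0 = (-3, -6, -3).
v_2 = A·v_1 = (-12, -6, 9).
v_3 = A·v_2 = (9, 36, 15).

v_3 = (9, 36, 15)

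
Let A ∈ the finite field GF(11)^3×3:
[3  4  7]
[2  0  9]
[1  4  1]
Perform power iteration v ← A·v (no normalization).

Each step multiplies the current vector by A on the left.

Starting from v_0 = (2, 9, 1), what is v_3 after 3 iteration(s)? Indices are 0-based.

v_3 = (1, 4, 10)

v_0 = (2, 9, 1).
v_1 = A·v_0 = (5, 2, 6).
v_2 = A·v_1 = (10, 9, 8).
v_3 = A·v_2 = (1, 4, 10).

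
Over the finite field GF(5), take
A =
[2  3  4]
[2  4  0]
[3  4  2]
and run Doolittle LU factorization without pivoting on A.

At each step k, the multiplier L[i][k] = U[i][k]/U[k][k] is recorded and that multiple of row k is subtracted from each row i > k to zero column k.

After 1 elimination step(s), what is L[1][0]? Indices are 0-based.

L[1][0] = 1

Step 1: pivot at (0,0) is 2.
  row1 ← row1 − (1)·row0  ⇒  L[1][0]=1, U row1=(0, 1, 1)
  row2 ← row2 − (4)·row0  ⇒  L[2][0]=4, U row2=(0, 2, 1)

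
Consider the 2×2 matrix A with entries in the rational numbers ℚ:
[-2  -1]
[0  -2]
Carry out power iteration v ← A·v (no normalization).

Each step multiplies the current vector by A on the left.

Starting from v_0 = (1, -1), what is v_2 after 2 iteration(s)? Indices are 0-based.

v_2 = (0, -4)

v_0 = (1, -1).
v_1 = A·v_0 = (-1, 2).
v_2 = A·v_1 = (0, -4).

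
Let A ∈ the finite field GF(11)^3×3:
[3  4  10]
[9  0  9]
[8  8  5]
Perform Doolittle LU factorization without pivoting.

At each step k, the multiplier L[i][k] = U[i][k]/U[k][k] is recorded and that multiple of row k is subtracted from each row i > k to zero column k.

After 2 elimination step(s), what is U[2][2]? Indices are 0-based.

U[2][2] = 5

Step 1: pivot at (0,0) is 3.
  row1 ← row1 − (3)·row0  ⇒  L[1][0]=3, U row1=(0, 10, 1)
  row2 ← row2 − (10)·row0  ⇒  L[2][0]=10, U row2=(0, 1, 4)
Step 2: pivot at (1,1) is 10.
  row2 ← row2 − (10)·row1  ⇒  L[2][1]=10, U row2=(0, 0, 5)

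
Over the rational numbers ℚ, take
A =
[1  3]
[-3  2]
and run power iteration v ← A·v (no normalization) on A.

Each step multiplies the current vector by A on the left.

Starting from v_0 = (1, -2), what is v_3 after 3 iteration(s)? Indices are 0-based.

v_0 = (1, -2).
v_1 = A·v_0 = (-5, -7).
v_2 = A·v_1 = (-26, 1).
v_3 = A·v_2 = (-23, 80).

v_3 = (-23, 80)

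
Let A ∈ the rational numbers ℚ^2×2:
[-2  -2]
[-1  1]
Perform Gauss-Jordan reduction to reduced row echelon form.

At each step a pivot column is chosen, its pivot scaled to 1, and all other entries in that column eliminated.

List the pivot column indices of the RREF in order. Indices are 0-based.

[1] R0 /= -2  ⇒  (1, 1)
     R1 -= -1·R0  ⇒  (0, 2)
[2] R1 /= 2  ⇒  (0, 1)
     R0 -= 1·R1  ⇒  (1, 0)

pivot columns: 0, 1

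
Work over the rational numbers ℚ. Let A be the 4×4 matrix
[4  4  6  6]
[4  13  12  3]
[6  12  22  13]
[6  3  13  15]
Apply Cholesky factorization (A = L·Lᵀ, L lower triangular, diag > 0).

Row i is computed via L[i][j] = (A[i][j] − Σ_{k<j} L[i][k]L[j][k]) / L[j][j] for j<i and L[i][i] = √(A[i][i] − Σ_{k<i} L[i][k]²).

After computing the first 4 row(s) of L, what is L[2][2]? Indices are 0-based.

L[2][2] = 3

Step 1: L[0][0] = √(4) = 2.
  L[1][0] = (4) / L[0][0] = 2.
Step 2: L[1][1] = √(9) = 3.
  L[2][0] = (6) / L[0][0] = 3.
  L[2][1] = (6) / L[1][1] = 2.
Step 3: L[2][2] = √(9) = 3.
  L[3][0] = (6) / L[0][0] = 3.
  L[3][1] = (-3) / L[1][1] = -1.
  L[3][2] = (6) / L[2][2] = 2.
Step 4: L[3][3] = √(1) = 1.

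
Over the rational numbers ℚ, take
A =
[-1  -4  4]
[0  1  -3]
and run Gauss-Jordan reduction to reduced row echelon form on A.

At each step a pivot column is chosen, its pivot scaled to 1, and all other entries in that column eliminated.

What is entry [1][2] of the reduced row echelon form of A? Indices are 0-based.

step 1: normalize row 0 (÷-1) = (1, 4, -4)
step 2: normalize row 1 (÷1) = (0, 1, -3)
  row 0: subtract 4×row1 = (1, 0, 8)

M[1][2] = -3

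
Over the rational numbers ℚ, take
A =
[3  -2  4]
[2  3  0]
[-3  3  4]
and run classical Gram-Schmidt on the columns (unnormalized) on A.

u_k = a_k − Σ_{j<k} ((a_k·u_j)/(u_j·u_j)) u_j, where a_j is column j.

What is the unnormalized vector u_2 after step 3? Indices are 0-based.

u_2 = (1680/403, -336/403, 112/31)

Step 1: u_0 = a_0 = (3, 2, -3).
Step 2: u_1 = a_1 − (-9/22)·u_0 = (-17/22, 42/11, 39/22).
Step 3: u_2 = a_2 − (0)·u_0 − (88/403)·u_1 = (1680/403, -336/403, 112/31).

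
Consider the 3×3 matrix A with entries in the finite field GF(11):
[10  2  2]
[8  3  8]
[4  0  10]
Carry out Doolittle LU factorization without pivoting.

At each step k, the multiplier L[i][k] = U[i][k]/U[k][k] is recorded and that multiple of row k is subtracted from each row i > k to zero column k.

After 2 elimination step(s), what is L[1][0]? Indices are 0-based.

L[1][0] = 3

k=0: U[0][0]=10
  eliminate (1,0): mult=3, new row 1: (0, 8, 2); set L[1][0]=3
  eliminate (2,0): mult=7, new row 2: (0, 8, 7); set L[2][0]=7
k=1: U[1][1]=8
  eliminate (2,1): mult=1, new row 2: (0, 0, 5); set L[2][1]=1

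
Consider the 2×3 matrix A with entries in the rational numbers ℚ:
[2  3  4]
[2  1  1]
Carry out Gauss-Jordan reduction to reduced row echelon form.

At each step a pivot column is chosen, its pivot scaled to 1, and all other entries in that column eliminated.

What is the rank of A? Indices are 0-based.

pivot(0,0)=2: scale R0 → (1, 3/2, 2)
  clear (1,0): R1 −= (2)R0 → (0, -2, -3)
pivot(1,1)=-2: scale R1 → (0, 1, 3/2)
  clear (0,1): R0 −= (3/2)R1 → (1, 0, -1/4)

rank = 2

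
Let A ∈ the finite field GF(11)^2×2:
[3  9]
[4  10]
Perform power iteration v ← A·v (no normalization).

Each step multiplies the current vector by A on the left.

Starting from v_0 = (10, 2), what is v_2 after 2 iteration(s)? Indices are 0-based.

v_0 = (10, 2).
v_1 = A·v_0 = (4, 5).
v_2 = A·v_1 = (2, 0).

v_2 = (2, 0)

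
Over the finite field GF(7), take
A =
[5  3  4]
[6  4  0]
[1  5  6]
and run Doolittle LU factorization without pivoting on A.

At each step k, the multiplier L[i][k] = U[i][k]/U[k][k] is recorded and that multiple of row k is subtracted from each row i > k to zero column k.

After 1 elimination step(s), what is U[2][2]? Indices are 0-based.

U[2][2] = 1

[col 0] pivot 5
  R1 -= 4*R0 → (0, 6, 5)  (L[1][0] := 4)
  R2 -= 3*R0 → (0, 3, 1)  (L[2][0] := 3)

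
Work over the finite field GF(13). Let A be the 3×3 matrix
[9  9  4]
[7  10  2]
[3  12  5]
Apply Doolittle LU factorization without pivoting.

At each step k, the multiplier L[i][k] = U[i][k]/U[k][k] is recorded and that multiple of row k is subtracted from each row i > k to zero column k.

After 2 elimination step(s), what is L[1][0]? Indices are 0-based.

k=0: U[0][0]=9
  eliminate (1,0): mult=8, new row 1: (0, 3, 9); set L[1][0]=8
  eliminate (2,0): mult=9, new row 2: (0, 9, 8); set L[2][0]=9
k=1: U[1][1]=3
  eliminate (2,1): mult=3, new row 2: (0, 0, 7); set L[2][1]=3

L[1][0] = 8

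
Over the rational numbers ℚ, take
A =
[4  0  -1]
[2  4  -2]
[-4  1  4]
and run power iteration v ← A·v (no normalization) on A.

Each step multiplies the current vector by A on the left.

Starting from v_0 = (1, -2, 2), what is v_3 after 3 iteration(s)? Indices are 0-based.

v_0 = (1, -2, 2).
v_1 = A·v_0 = (2, -10, 2).
v_2 = A·v_1 = (6, -40, -10).
v_3 = A·v_2 = (34, -128, -104).

v_3 = (34, -128, -104)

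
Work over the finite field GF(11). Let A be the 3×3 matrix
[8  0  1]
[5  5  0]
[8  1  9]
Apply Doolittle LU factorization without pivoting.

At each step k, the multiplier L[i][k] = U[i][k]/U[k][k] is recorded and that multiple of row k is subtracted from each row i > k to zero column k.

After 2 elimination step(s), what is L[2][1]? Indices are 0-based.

L[2][1] = 9

[col 0] pivot 8
  R1 -= 2*R0 → (0, 5, 9)  (L[1][0] := 2)
  R2 -= 1*R0 → (0, 1, 8)  (L[2][0] := 1)
[col 1] pivot 5
  R2 -= 9*R1 → (0, 0, 4)  (L[2][1] := 9)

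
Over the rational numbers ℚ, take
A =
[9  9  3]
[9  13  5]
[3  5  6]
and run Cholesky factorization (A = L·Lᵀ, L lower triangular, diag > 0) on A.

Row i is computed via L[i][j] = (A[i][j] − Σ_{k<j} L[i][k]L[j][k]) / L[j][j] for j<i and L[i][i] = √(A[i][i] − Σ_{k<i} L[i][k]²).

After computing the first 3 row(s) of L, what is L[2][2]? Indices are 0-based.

Step 1: L[0][0] = √(9) = 3.
  L[1][0] = (9) / L[0][0] = 3.
Step 2: L[1][1] = √(4) = 2.
  L[2][0] = (3) / L[0][0] = 1.
  L[2][1] = (2) / L[1][1] = 1.
Step 3: L[2][2] = √(4) = 2.

L[2][2] = 2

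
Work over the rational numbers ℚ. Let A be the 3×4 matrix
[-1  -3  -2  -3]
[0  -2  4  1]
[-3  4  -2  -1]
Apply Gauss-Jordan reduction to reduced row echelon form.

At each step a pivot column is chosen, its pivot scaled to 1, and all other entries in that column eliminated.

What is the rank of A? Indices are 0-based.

step 1: normalize row 0 (÷-1) = (1, 3, 2, 3)
  row 2: subtract -3×row0 = (0, 13, 4, 8)
step 2: normalize row 1 (÷-2) = (0, 1, -2, -1/2)
  row 0: subtract 3×row1 = (1, 0, 8, 9/2)
  row 2: subtract 13×row1 = (0, 0, 30, 29/2)
step 3: normalize row 2 (÷30) = (0, 0, 1, 29/60)
  row 0: subtract 8×row2 = (1, 0, 0, 19/30)
  row 1: subtract -2×row2 = (0, 1, 0, 7/15)

rank = 3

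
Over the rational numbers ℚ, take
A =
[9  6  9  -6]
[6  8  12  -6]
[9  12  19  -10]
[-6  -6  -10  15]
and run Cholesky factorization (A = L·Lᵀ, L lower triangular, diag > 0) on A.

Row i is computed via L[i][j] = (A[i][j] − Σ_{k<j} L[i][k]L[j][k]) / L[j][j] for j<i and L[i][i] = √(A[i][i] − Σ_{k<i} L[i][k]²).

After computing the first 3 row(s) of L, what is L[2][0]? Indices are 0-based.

Step 1: L[0][0] = √(9) = 3.
  L[1][0] = (6) / L[0][0] = 2.
Step 2: L[1][1] = √(4) = 2.
  L[2][0] = (9) / L[0][0] = 3.
  L[2][1] = (6) / L[1][1] = 3.
Step 3: L[2][2] = √(1) = 1.

L[2][0] = 3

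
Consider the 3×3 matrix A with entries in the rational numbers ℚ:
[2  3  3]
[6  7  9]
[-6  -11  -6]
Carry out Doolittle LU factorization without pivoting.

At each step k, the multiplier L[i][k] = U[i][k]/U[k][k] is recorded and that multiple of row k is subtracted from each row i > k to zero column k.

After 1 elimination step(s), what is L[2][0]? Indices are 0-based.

Step 1: pivot at (0,0) is 2.
  row1 ← row1 − (3)·row0  ⇒  L[1][0]=3, U row1=(0, -2, 0)
  row2 ← row2 − (-3)·row0  ⇒  L[2][0]=-3, U row2=(0, -2, 3)

L[2][0] = -3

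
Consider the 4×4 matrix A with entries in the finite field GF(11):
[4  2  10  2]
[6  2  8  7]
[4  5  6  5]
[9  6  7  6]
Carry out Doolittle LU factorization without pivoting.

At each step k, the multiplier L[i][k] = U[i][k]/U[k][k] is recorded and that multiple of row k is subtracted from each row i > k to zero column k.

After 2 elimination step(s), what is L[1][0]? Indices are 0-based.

L[1][0] = 7

Step 1: pivot at (0,0) is 4.
  row1 ← row1 − (7)·row0  ⇒  L[1][0]=7, U row1=(0, 10, 4, 4)
  row2 ← row2 − (1)·row0  ⇒  L[2][0]=1, U row2=(0, 3, 7, 3)
  row3 ← row3 − (5)·row0  ⇒  L[3][0]=5, U row3=(0, 7, 1, 7)
Step 2: pivot at (1,1) is 10.
  row2 ← row2 − (8)·row1  ⇒  L[2][1]=8, U row2=(0, 0, 8, 4)
  row3 ← row3 − (4)·row1  ⇒  L[3][1]=4, U row3=(0, 0, 7, 2)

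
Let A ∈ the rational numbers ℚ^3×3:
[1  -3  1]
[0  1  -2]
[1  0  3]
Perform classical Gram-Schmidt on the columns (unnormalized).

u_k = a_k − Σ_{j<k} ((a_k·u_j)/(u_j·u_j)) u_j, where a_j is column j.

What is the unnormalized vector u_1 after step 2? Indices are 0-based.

u_1 = (-3/2, 1, 3/2)

Step 1: u_0 = a_0 = (1, 0, 1).
Step 2: u_1 = a_1 − (-3/2)·u_0 = (-3/2, 1, 3/2).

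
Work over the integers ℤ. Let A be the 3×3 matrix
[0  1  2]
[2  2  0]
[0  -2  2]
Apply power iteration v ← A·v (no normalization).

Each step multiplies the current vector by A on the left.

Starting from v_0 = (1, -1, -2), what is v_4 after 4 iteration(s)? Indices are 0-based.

v_0 = (1, -1, -2).
v_1 = A·v_0 = (-5, 0, -2).
v_2 = A·v_1 = (-4, -10, -4).
v_3 = A·v_2 = (-18, -28, 12).
v_4 = A·v_3 = (-4, -92, 80).

v_4 = (-4, -92, 80)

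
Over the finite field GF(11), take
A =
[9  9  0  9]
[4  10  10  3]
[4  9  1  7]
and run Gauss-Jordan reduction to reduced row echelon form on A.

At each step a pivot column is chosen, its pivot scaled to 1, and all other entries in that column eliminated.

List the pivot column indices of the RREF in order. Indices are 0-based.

[1] R0 /= 9  ⇒  (1, 1, 0, 1)
     R1 -= 4·R0  ⇒  (0, 6, 10, 10)
     R2 -= 4·R0  ⇒  (0, 5, 1, 3)
[2] R1 /= 6  ⇒  (0, 1, 9, 9)
     R0 -= 1·R1  ⇒  (1, 0, 2, 3)
     R2 -= 5·R1  ⇒  (0, 0, 0, 2)
column 2 empty below row 2
[3] R2 /= 2  ⇒  (0, 0, 0, 1)
     R0 -= 3·R2  ⇒  (1, 0, 2, 0)
     R1 -= 9·R2  ⇒  (0, 1, 9, 0)

pivot columns: 0, 1, 3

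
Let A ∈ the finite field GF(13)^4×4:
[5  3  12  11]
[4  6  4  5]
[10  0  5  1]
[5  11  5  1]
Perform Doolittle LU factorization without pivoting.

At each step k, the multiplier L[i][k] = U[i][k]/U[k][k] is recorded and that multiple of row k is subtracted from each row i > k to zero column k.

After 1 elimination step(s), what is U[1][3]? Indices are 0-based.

[col 0] pivot 5
  R1 -= 6*R0 → (0, 1, 10, 4)  (L[1][0] := 6)
  R2 -= 2*R0 → (0, 7, 7, 5)  (L[2][0] := 2)
  R3 -= 1*R0 → (0, 8, 6, 3)  (L[3][0] := 1)

U[1][3] = 4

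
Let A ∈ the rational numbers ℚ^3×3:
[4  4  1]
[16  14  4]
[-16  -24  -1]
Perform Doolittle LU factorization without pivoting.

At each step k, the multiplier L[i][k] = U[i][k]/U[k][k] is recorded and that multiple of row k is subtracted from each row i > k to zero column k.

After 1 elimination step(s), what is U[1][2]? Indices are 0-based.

U[1][2] = 0

Step 1: pivot at (0,0) is 4.
  row1 ← row1 − (4)·row0  ⇒  L[1][0]=4, U row1=(0, -2, 0)
  row2 ← row2 − (-4)·row0  ⇒  L[2][0]=-4, U row2=(0, -8, 3)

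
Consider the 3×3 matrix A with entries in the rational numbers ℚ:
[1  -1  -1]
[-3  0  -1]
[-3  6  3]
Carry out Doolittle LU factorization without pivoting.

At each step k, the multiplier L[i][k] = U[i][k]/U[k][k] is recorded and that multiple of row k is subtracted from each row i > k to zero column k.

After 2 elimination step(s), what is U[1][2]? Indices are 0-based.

[col 0] pivot 1
  R1 -= -3*R0 → (0, -3, -4)  (L[1][0] := -3)
  R2 -= -3*R0 → (0, 3, 0)  (L[2][0] := -3)
[col 1] pivot -3
  R2 -= -1*R1 → (0, 0, -4)  (L[2][1] := -1)

U[1][2] = -4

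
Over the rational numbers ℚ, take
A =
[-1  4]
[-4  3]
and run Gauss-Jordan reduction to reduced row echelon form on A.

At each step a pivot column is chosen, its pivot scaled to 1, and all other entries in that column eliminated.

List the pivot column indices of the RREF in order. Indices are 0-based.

pivot columns: 0, 1

step 1: normalize row 0 (÷-1) = (1, -4)
  row 1: subtract -4×row0 = (0, -13)
step 2: normalize row 1 (÷-13) = (0, 1)
  row 0: subtract -4×row1 = (1, 0)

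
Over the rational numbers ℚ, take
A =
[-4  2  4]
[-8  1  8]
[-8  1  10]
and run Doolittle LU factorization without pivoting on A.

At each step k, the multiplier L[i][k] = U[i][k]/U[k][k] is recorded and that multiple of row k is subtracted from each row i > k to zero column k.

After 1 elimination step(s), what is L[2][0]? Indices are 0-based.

L[2][0] = 2

[col 0] pivot -4
  R1 -= 2*R0 → (0, -3, 0)  (L[1][0] := 2)
  R2 -= 2*R0 → (0, -3, 2)  (L[2][0] := 2)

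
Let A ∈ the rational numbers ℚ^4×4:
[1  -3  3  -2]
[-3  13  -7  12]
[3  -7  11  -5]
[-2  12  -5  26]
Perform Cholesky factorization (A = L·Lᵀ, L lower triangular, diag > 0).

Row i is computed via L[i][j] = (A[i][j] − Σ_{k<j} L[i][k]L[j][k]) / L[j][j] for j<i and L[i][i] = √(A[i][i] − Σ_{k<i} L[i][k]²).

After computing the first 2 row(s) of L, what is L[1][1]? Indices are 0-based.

L[1][1] = 2

Step 1: L[0][0] = √(1) = 1.
  L[1][0] = (-3) / L[0][0] = -3.
Step 2: L[1][1] = √(4) = 2.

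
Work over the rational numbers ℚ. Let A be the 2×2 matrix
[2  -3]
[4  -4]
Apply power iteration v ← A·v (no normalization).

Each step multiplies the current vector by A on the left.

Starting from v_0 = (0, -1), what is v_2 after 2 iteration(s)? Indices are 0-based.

v_2 = (-6, -4)

v_0 = (0, -1).
v_1 = A·v_0 = (3, 4).
v_2 = A·v_1 = (-6, -4).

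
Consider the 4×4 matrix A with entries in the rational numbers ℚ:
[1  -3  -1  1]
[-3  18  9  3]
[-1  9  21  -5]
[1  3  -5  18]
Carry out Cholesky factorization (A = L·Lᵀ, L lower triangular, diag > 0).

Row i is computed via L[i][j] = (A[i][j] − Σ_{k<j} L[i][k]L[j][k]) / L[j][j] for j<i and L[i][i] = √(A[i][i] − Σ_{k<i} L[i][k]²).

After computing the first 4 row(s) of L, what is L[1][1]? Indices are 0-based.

L[1][1] = 3

Step 1: L[0][0] = √(1) = 1.
  L[1][0] = (-3) / L[0][0] = -3.
Step 2: L[1][1] = √(9) = 3.
  L[2][0] = (-1) / L[0][0] = -1.
  L[2][1] = (6) / L[1][1] = 2.
Step 3: L[2][2] = √(16) = 4.
  L[3][0] = (1) / L[0][0] = 1.
  L[3][1] = (6) / L[1][1] = 2.
  L[3][2] = (-8) / L[2][2] = -2.
Step 4: L[3][3] = √(9) = 3.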